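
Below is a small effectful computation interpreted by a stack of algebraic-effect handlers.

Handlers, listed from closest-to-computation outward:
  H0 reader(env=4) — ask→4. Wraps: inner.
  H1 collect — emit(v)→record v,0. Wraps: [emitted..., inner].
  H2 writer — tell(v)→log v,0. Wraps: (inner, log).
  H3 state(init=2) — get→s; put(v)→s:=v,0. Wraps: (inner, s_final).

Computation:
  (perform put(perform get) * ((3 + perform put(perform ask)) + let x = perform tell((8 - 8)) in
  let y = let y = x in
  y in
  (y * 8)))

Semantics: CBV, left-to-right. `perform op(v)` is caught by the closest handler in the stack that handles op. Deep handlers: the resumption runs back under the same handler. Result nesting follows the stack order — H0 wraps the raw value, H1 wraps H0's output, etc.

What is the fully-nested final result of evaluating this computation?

Answer: (([0], (0)), 4)

Step-by-step:
get @ H3 ⇒ 2
put(2) @ H3 ⇒ s:=2
ask @ H0 ⇒ 4
put(4) @ H3 ⇒ s:=4
tell(0) @ H2 ⇒ log+=0
H0 returns 0
H1 returns [0]
H2 returns ([0], (0))
H3 returns (([0], (0)), 4)
= (([0], (0)), 4)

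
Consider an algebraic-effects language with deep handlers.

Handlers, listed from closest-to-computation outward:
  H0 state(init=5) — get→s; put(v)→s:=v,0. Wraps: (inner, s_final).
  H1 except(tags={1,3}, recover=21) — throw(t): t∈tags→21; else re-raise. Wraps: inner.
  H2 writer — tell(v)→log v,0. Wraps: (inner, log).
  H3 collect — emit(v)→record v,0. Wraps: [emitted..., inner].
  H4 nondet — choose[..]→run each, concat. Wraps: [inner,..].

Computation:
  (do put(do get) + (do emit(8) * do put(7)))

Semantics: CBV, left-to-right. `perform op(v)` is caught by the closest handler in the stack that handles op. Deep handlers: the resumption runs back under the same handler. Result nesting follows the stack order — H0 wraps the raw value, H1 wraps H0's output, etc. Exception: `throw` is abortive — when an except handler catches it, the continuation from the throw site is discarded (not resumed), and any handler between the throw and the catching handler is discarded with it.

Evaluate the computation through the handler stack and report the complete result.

Answer: [[8, ((0, 7), ())]]

Evaluation trace:
get @ H0 ⇒ 5
put(5) @ H0 ⇒ s:=5
emit(8) @ H3 ⇒ out+=8
put(7) @ H0 ⇒ s:=7
H0 returns (0, 7)
H1 returns (0, 7)
H2 returns ((0, 7), ())
H3 returns [8, ((0, 7), ())]
H4 returns [[8, ((0, 7), ())]]
= [[8, ((0, 7), ())]]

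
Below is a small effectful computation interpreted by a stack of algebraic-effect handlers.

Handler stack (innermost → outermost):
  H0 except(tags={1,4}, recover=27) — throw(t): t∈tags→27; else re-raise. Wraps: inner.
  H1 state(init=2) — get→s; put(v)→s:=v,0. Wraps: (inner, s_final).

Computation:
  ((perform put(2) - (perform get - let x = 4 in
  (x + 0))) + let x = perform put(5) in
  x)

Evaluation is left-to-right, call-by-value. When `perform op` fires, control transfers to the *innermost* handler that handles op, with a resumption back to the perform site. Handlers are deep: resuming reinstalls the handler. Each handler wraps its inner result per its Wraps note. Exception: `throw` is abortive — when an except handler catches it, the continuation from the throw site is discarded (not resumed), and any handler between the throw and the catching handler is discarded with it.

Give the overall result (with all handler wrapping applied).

Evaluation trace:
put(2) @ H1 ⇒ s:=2
get @ H1 ⇒ 2
put(5) @ H1 ⇒ s:=5
H0 returns 2
H1 returns (2, 5)
= (2, 5)

Answer: (2, 5)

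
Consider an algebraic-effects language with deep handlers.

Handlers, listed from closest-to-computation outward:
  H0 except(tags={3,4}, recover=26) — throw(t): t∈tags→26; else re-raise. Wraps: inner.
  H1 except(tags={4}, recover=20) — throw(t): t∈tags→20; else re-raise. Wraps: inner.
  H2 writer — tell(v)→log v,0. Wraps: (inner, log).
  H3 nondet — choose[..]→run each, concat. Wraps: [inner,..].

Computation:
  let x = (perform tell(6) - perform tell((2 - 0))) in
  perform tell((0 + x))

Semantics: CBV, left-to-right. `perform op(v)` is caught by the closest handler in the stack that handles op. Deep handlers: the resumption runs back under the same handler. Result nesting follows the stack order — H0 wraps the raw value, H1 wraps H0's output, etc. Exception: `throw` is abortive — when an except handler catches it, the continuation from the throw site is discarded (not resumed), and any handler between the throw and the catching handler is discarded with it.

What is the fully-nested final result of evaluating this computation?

Answer: [(0, (6, 2, 0))]

Evaluation trace:
tell(6) @ H2 ⇒ log+=6
tell(2) @ H2 ⇒ log+=2
tell(0) @ H2 ⇒ log+=0
H0 returns 0
H1 returns 0
H2 returns (0, (6, 2, 0))
H3 returns [(0, (6, 2, 0))]
= [(0, (6, 2, 0))]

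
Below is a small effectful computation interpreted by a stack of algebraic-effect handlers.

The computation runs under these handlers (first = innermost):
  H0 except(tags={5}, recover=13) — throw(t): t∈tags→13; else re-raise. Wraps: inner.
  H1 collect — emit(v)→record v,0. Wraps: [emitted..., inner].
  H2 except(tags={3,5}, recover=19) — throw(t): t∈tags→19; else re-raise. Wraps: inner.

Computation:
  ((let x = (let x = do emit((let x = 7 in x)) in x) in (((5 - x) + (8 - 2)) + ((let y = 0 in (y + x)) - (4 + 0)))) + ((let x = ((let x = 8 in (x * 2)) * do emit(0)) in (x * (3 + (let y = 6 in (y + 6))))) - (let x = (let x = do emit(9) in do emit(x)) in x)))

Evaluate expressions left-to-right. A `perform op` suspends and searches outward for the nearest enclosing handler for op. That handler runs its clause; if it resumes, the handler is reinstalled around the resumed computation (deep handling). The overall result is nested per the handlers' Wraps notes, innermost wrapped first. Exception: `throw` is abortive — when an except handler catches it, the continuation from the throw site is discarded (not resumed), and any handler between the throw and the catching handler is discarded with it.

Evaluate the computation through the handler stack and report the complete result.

Answer: [7, 0, 9, 0, 7]

Working:
emit(7) @ H1 ⇒ out+=7
emit(0) @ H1 ⇒ out+=0
emit(9) @ H1 ⇒ out+=9
emit(0) @ H1 ⇒ out+=0
H0 returns 7
H1 returns [7, 0, 9, 0, 7]
H2 returns [7, 0, 9, 0, 7]
= [7, 0, 9, 0, 7]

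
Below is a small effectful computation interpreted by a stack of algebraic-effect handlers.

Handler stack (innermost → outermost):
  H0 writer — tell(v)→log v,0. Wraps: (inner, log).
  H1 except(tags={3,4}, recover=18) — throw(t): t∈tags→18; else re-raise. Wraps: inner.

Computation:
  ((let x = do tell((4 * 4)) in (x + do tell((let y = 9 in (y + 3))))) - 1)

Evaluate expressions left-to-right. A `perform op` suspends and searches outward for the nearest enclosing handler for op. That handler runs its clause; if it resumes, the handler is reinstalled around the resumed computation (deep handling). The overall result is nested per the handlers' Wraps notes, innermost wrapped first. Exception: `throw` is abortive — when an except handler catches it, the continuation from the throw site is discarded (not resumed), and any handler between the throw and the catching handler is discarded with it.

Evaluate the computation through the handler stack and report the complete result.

Working:
tell(16) @ H0 ⇒ log+=16
tell(12) @ H0 ⇒ log+=12
H0 returns (-1, (16, 12))
H1 returns (-1, (16, 12))
= (-1, (16, 12))

Answer: (-1, (16, 12))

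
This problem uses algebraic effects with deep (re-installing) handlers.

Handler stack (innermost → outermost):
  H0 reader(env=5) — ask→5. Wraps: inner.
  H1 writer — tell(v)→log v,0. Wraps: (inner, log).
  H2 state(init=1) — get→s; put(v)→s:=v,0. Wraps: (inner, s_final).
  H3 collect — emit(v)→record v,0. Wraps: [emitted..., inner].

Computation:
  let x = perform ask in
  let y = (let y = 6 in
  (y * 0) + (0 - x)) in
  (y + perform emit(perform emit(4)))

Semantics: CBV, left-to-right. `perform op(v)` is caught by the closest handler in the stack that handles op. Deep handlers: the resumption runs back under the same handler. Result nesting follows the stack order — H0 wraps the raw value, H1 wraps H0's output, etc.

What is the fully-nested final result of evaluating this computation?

Evaluation trace:
ask @ H0 ⇒ 5
emit(4) @ H3 ⇒ out+=4
emit(0) @ H3 ⇒ out+=0
H0 returns -5
H1 returns (-5, ())
H2 returns ((-5, ()), 1)
H3 returns [4, 0, ((-5, ()), 1)]
= [4, 0, ((-5, ()), 1)]

Answer: [4, 0, ((-5, ()), 1)]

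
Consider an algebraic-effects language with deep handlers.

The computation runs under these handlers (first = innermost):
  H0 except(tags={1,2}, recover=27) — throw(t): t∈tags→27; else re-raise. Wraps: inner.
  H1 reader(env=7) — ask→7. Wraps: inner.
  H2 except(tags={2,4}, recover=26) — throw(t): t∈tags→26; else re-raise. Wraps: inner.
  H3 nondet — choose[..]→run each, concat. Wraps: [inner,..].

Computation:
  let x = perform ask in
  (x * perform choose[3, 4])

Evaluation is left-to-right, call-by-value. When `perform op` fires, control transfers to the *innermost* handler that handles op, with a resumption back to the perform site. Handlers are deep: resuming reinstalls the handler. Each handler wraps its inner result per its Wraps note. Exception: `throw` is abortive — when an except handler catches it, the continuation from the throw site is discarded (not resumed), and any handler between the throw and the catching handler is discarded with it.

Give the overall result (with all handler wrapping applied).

Step-by-step:
ask @ H1 ⇒ 7
choose[3, 4] @ H3
  branch[0] choose=3:
    H0 returns 21
    H1 returns 21
    H2 returns 21
    H3 returns [21]
  branch[1] choose=4:
    H0 returns 28
    H1 returns 28
    H2 returns 28
    H3 returns [28]
= [21, 28]

Answer: [21, 28]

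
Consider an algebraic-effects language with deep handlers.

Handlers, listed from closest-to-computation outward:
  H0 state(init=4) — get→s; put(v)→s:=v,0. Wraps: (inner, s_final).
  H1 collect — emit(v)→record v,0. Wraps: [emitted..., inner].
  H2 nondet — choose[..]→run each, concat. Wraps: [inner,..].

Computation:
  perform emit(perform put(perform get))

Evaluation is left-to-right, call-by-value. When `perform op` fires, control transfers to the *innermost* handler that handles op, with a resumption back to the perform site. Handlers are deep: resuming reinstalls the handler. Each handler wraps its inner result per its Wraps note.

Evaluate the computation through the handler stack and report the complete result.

Working:
get @ H0 ⇒ 4
put(4) @ H0 ⇒ s:=4
emit(0) @ H1 ⇒ out+=0
H0 returns (0, 4)
H1 returns [0, (0, 4)]
H2 returns [[0, (0, 4)]]
= [[0, (0, 4)]]

Answer: [[0, (0, 4)]]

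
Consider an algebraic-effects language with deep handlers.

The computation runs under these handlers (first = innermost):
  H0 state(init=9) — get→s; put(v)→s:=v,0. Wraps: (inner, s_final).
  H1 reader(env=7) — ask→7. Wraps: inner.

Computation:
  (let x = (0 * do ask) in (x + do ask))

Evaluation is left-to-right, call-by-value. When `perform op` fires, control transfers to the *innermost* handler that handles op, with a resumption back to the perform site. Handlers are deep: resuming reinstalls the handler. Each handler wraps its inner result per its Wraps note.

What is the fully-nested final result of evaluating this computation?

Evaluation trace:
ask @ H1 ⇒ 7
ask @ H1 ⇒ 7
H0 returns (7, 9)
H1 returns (7, 9)
= (7, 9)

Answer: (7, 9)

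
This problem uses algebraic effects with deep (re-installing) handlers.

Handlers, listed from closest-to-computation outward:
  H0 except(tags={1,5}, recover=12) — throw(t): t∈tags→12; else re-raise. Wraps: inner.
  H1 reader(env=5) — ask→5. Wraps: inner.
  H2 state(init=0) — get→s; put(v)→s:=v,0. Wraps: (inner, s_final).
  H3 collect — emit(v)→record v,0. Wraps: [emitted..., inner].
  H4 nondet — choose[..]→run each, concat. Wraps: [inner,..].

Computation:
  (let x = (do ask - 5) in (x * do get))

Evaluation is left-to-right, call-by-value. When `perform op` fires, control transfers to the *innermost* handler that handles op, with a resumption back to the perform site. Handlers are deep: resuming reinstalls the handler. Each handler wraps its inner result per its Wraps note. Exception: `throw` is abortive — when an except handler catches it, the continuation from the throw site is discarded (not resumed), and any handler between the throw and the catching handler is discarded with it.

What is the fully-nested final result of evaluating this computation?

Step-by-step:
ask @ H1 ⇒ 5
get @ H2 ⇒ 0
H0 returns 0
H1 returns 0
H2 returns (0, 0)
H3 returns [(0, 0)]
H4 returns [[(0, 0)]]
= [[(0, 0)]]

Answer: [[(0, 0)]]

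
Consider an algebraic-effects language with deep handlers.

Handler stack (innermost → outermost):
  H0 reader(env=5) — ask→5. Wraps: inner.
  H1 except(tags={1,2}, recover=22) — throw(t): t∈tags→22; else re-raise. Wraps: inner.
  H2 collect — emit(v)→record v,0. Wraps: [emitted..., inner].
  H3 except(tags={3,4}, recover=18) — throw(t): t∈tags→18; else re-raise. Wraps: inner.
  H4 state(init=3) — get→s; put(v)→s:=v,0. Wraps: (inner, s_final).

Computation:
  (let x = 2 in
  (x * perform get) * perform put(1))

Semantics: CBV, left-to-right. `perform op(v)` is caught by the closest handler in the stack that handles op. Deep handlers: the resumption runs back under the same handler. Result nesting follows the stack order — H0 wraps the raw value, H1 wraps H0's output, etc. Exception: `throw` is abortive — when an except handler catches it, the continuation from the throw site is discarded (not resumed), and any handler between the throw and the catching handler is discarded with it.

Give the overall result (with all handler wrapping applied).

Answer: ([0], 1)

Working:
get @ H4 ⇒ 3
put(1) @ H4 ⇒ s:=1
H0 returns 0
H1 returns 0
H2 returns [0]
H3 returns [0]
H4 returns ([0], 1)
= ([0], 1)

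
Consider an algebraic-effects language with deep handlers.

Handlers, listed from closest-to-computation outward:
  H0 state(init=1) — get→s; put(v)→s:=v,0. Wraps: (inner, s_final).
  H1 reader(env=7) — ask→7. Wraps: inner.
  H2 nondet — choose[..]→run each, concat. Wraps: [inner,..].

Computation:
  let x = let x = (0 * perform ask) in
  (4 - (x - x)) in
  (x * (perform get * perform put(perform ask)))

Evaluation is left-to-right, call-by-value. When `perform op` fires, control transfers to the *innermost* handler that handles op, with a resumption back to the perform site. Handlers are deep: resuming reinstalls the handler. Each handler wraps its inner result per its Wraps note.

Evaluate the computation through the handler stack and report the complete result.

Evaluation trace:
ask @ H1 ⇒ 7
get @ H0 ⇒ 1
ask @ H1 ⇒ 7
put(7) @ H0 ⇒ s:=7
H0 returns (0, 7)
H1 returns (0, 7)
H2 returns [(0, 7)]
= [(0, 7)]

Answer: [(0, 7)]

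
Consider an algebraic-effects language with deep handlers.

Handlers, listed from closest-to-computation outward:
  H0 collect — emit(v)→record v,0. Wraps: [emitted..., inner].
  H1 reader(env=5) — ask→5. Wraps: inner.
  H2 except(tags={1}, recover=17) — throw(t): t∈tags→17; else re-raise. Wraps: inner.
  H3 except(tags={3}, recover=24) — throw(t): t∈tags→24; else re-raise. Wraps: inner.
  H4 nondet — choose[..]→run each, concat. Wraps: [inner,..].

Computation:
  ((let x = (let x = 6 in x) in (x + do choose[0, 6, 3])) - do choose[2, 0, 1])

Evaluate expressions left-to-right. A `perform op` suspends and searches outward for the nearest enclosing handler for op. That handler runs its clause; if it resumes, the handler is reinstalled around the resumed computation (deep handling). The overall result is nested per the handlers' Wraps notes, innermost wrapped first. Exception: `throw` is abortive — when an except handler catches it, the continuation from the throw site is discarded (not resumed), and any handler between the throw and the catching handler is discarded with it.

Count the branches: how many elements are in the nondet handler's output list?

Evaluation trace:
choose[0, 6, 3] @ H4
  branch[0] choose=0:
    choose[2, 0, 1] @ H4
      branch[0] choose=2:
        H0 returns [4]
        H1 returns [4]
        H2 returns [4]
        H3 returns [4]
        H4 returns [[4]]
      branch[1] choose=0:
        H0 returns [6]
        H1 returns [6]
        H2 returns [6]
        H3 returns [6]
        H4 returns [[6]]
      branch[2] choose=1:
        H0 returns [5]
        H1 returns [5]
        H2 returns [5]
        H3 returns [5]
        H4 returns [[5]]
  branch[1] choose=6:
    choose[2, 0, 1] @ H4
      branch[0] choose=2:
        H0 returns [10]
        H1 returns [10]
        H2 returns [10]
        H3 returns [10]
        H4 returns [[10]]
      branch[1] choose=0:
        H0 returns [12]
        H1 returns [12]
        H2 returns [12]
        H3 returns [12]
        H4 returns [[12]]
      branch[2] choose=1:
        H0 returns [11]
        H1 returns [11]
        H2 returns [11]
        H3 returns [11]
        H4 returns [[11]]
  branch[2] choose=3:
    choose[2, 0, 1] @ H4
      branch[0] choose=2:
        H0 returns [7]
        H1 returns [7]
        H2 returns [7]
        H3 returns [7]
        H4 returns [[7]]
      branch[1] choose=0:
        H0 returns [9]
        H1 returns [9]
        H2 returns [9]
        H3 returns [9]
        H4 returns [[9]]
      branch[2] choose=1:
        H0 returns [8]
        H1 returns [8]
        H2 returns [8]
        H3 returns [8]
        H4 returns [[8]]
= [[4], [6], [5], [10], [12], [11], [7], [9], [8]]

Answer: 9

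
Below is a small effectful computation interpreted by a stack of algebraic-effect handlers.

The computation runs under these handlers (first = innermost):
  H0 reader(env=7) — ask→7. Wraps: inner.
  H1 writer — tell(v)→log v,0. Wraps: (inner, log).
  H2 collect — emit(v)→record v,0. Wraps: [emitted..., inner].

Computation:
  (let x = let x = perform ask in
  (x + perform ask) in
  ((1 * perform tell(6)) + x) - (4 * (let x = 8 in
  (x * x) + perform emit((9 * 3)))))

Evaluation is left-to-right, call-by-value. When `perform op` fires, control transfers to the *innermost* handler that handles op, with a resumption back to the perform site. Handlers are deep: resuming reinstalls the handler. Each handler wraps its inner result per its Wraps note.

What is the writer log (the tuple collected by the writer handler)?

Evaluation trace:
ask @ H0 ⇒ 7
ask @ H0 ⇒ 7
tell(6) @ H1 ⇒ log+=6
emit(27) @ H2 ⇒ out+=27
H0 returns -242
H1 returns (-242, (6))
H2 returns [27, (-242, (6))]
= [27, (-242, (6))]

Answer: (6)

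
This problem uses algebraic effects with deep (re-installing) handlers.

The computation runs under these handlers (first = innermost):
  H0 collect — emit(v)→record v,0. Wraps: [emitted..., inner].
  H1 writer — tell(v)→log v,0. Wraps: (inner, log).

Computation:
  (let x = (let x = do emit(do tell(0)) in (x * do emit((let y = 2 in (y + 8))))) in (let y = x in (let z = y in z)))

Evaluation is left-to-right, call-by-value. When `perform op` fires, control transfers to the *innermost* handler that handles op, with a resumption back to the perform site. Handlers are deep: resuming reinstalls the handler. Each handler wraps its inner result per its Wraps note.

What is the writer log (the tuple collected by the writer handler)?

Answer: (0)

Evaluation trace:
tell(0) @ H1 ⇒ log+=0
emit(0) @ H0 ⇒ out+=0
emit(10) @ H0 ⇒ out+=10
H0 returns [0, 10, 0]
H1 returns ([0, 10, 0], (0))
= ([0, 10, 0], (0))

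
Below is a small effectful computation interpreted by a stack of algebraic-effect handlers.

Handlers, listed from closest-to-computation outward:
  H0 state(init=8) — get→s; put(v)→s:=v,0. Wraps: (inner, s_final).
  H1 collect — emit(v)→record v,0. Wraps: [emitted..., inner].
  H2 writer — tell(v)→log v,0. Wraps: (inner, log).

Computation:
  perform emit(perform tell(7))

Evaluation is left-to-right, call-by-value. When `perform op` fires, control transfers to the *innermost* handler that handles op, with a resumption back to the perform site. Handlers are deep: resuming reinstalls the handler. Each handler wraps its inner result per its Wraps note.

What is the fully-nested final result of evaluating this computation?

Step-by-step:
tell(7) @ H2 ⇒ log+=7
emit(0) @ H1 ⇒ out+=0
H0 returns (0, 8)
H1 returns [0, (0, 8)]
H2 returns ([0, (0, 8)], (7))
= ([0, (0, 8)], (7))

Answer: ([0, (0, 8)], (7))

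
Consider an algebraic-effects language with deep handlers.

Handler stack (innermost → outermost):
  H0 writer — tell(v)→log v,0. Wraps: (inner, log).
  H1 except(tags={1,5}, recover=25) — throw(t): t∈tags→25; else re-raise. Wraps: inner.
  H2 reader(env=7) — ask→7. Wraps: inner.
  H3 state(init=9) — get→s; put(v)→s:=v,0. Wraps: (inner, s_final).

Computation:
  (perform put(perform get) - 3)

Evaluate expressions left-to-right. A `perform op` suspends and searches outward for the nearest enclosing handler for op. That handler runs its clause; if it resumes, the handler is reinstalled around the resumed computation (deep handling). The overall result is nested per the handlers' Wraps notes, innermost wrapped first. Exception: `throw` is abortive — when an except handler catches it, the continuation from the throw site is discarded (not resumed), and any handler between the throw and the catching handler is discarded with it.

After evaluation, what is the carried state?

Answer: 9

Evaluation trace:
get @ H3 ⇒ 9
put(9) @ H3 ⇒ s:=9
H0 returns (-3, ())
H1 returns (-3, ())
H2 returns (-3, ())
H3 returns ((-3, ()), 9)
= ((-3, ()), 9)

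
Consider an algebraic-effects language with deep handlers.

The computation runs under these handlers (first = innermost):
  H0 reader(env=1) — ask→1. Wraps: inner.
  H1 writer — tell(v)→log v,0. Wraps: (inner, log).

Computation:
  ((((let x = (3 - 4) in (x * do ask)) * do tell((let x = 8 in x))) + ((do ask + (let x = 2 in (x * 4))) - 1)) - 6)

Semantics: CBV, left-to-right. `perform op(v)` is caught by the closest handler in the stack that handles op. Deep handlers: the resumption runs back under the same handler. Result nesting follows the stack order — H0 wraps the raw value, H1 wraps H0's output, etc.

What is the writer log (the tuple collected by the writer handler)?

Answer: (8)

Evaluation trace:
ask @ H0 ⇒ 1
tell(8) @ H1 ⇒ log+=8
ask @ H0 ⇒ 1
H0 returns 2
H1 returns (2, (8))
= (2, (8))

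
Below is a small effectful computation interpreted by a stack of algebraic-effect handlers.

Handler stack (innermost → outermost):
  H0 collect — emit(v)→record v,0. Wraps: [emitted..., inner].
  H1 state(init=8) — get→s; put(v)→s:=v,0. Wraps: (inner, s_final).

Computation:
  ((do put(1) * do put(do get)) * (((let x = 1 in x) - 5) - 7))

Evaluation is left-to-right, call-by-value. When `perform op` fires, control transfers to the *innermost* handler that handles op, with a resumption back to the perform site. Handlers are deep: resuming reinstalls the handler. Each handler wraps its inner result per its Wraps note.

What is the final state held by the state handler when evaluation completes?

Working:
put(1) @ H1 ⇒ s:=1
get @ H1 ⇒ 1
put(1) @ H1 ⇒ s:=1
H0 returns [0]
H1 returns ([0], 1)
= ([0], 1)

Answer: 1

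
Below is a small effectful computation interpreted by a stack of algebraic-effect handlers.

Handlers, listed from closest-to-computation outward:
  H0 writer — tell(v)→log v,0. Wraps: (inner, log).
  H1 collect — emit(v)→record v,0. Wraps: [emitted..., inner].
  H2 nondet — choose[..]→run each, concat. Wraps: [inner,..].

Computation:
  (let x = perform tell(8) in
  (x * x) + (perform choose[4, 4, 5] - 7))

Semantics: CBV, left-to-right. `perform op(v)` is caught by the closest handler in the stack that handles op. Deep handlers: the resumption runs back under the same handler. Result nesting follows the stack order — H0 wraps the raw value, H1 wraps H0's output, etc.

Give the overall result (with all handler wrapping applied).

Evaluation trace:
tell(8) @ H0 ⇒ log+=8
choose[4, 4, 5] @ H2
  branch[0] choose=4:
    H0 returns (-3, (8))
    H1 returns [(-3, (8))]
    H2 returns [[(-3, (8))]]
  branch[1] choose=4:
    H0 returns (-3, (8))
    H1 returns [(-3, (8))]
    H2 returns [[(-3, (8))]]
  branch[2] choose=5:
    H0 returns (-2, (8))
    H1 returns [(-2, (8))]
    H2 returns [[(-2, (8))]]
= [[(-3, (8))], [(-3, (8))], [(-2, (8))]]

Answer: [[(-3, (8))], [(-3, (8))], [(-2, (8))]]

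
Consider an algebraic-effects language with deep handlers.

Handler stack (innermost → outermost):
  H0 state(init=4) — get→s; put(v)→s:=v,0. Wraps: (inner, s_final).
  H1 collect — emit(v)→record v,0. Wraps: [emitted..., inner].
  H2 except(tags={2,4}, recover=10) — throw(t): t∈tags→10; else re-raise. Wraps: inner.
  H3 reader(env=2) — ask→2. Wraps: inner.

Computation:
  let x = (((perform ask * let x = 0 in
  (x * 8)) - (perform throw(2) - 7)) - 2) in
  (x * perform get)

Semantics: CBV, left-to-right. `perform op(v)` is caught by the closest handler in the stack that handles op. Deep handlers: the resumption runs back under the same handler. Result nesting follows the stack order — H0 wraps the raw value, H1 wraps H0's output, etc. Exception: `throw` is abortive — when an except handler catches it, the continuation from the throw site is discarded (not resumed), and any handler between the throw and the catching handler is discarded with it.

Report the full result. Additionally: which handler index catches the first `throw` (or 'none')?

Answer: 10 ; first throw caught by: H2

Evaluation trace:
ask @ H3 ⇒ 2
throw(2) @ H2 caught ⇒ 10
H3 returns 10
= 10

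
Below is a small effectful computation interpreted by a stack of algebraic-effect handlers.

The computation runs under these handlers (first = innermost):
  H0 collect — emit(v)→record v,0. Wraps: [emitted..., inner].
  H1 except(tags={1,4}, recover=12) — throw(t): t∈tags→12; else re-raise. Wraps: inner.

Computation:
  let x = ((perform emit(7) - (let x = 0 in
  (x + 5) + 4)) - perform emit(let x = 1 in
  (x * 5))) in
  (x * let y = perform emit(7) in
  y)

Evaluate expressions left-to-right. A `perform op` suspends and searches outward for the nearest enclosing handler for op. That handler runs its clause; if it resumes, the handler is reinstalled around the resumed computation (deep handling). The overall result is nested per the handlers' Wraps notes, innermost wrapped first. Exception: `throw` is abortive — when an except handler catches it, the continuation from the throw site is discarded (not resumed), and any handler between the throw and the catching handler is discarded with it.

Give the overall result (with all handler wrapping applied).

Answer: [7, 5, 7, 0]

Working:
emit(7) @ H0 ⇒ out+=7
emit(5) @ H0 ⇒ out+=5
emit(7) @ H0 ⇒ out+=7
H0 returns [7, 5, 7, 0]
H1 returns [7, 5, 7, 0]
= [7, 5, 7, 0]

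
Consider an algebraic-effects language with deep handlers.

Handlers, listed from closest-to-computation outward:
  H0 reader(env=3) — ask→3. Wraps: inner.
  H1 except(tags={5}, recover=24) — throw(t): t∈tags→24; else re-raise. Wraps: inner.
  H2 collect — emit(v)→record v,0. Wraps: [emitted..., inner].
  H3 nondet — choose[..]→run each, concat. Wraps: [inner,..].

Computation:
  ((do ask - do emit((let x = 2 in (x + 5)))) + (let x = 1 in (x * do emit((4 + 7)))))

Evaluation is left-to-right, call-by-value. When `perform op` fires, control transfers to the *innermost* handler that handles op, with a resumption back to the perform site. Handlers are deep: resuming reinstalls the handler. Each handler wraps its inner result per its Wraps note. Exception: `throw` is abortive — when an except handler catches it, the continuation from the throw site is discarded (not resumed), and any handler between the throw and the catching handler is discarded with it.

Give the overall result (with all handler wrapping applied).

Evaluation trace:
ask @ H0 ⇒ 3
emit(7) @ H2 ⇒ out+=7
emit(11) @ H2 ⇒ out+=11
H0 returns 3
H1 returns 3
H2 returns [7, 11, 3]
H3 returns [[7, 11, 3]]
= [[7, 11, 3]]

Answer: [[7, 11, 3]]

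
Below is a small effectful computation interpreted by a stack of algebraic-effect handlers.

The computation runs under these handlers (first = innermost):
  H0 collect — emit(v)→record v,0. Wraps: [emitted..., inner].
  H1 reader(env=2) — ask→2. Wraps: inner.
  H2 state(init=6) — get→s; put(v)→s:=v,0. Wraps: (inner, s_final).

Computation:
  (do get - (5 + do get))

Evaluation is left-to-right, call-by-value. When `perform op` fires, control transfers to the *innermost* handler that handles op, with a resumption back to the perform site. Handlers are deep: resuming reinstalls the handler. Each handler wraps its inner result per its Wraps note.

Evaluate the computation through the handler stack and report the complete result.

Step-by-step:
get @ H2 ⇒ 6
get @ H2 ⇒ 6
H0 returns [-5]
H1 returns [-5]
H2 returns ([-5], 6)
= ([-5], 6)

Answer: ([-5], 6)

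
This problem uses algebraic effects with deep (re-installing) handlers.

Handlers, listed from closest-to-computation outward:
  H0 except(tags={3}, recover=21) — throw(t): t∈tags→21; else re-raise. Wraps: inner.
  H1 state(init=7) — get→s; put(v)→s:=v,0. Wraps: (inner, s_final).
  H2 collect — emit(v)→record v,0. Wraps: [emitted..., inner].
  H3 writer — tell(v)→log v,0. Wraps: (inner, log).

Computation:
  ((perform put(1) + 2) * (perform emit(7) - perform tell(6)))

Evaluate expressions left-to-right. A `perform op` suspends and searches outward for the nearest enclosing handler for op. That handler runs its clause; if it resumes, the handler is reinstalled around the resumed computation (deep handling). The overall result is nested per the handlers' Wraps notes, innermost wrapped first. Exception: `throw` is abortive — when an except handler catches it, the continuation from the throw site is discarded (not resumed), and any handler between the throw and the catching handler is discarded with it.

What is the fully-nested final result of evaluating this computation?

Answer: ([7, (0, 1)], (6))

Step-by-step:
put(1) @ H1 ⇒ s:=1
emit(7) @ H2 ⇒ out+=7
tell(6) @ H3 ⇒ log+=6
H0 returns 0
H1 returns (0, 1)
H2 returns [7, (0, 1)]
H3 returns ([7, (0, 1)], (6))
= ([7, (0, 1)], (6))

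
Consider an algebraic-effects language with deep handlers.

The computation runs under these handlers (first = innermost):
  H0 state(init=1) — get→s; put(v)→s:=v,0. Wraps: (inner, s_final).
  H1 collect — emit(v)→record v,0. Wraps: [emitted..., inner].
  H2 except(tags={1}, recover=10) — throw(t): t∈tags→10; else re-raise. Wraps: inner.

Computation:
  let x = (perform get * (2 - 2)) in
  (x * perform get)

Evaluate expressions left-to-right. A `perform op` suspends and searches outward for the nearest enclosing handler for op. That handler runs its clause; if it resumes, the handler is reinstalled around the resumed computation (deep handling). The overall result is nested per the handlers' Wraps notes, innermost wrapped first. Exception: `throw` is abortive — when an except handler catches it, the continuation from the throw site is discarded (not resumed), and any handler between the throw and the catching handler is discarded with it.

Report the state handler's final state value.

Answer: 1

Working:
get @ H0 ⇒ 1
get @ H0 ⇒ 1
H0 returns (0, 1)
H1 returns [(0, 1)]
H2 returns [(0, 1)]
= [(0, 1)]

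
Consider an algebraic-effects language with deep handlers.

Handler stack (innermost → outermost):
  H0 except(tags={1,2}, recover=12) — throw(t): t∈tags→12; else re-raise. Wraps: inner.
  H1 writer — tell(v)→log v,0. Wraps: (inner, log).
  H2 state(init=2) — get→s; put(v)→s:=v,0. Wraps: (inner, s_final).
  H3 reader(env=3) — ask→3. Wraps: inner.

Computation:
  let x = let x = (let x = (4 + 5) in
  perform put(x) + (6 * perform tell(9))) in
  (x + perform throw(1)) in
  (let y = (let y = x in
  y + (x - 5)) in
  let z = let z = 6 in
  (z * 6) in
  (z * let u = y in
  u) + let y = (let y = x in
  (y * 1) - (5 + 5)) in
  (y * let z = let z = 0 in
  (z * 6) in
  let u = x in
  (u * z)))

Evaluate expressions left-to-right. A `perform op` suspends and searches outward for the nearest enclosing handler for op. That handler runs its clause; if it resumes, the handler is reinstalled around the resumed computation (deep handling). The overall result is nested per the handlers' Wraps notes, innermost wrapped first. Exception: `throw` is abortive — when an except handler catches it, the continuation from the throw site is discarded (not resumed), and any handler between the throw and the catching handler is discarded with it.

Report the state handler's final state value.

Answer: 9

Working:
put(9) @ H2 ⇒ s:=9
tell(9) @ H1 ⇒ log+=9
throw(1) @ H0 caught ⇒ 12
H1 returns (12, (9))
H2 returns ((12, (9)), 9)
H3 returns ((12, (9)), 9)
= ((12, (9)), 9)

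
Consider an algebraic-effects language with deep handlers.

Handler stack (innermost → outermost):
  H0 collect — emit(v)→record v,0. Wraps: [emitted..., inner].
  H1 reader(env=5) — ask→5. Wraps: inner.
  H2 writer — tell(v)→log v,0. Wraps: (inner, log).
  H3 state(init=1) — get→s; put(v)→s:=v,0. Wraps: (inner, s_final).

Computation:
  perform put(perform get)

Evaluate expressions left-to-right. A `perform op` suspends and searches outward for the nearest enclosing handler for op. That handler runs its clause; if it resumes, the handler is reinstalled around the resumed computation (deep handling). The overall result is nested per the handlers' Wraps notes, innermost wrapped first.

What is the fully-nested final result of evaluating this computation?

Step-by-step:
get @ H3 ⇒ 1
put(1) @ H3 ⇒ s:=1
H0 returns [0]
H1 returns [0]
H2 returns ([0], ())
H3 returns (([0], ()), 1)
= (([0], ()), 1)

Answer: (([0], ()), 1)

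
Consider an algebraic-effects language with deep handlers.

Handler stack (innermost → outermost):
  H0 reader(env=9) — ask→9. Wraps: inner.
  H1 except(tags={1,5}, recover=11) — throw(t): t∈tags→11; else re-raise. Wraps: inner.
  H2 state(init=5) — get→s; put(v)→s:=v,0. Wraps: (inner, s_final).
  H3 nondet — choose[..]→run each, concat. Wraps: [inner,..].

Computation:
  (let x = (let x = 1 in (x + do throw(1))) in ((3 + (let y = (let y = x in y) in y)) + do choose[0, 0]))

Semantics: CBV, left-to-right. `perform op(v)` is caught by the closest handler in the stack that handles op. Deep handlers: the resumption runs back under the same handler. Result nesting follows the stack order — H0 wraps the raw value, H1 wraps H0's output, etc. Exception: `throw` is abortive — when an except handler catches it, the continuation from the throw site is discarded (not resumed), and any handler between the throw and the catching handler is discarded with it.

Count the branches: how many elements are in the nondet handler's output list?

Answer: 1

Evaluation trace:
throw(1) @ H1 caught ⇒ 11
H2 returns (11, 5)
H3 returns [(11, 5)]
= [(11, 5)]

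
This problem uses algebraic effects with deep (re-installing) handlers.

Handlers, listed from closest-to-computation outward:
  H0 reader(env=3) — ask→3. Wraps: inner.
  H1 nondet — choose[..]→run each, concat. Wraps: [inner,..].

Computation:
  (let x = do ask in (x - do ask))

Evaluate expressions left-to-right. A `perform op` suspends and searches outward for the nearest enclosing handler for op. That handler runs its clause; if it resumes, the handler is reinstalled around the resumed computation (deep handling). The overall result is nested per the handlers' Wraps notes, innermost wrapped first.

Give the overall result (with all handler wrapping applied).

Evaluation trace:
ask @ H0 ⇒ 3
ask @ H0 ⇒ 3
H0 returns 0
H1 returns [0]
= [0]

Answer: [0]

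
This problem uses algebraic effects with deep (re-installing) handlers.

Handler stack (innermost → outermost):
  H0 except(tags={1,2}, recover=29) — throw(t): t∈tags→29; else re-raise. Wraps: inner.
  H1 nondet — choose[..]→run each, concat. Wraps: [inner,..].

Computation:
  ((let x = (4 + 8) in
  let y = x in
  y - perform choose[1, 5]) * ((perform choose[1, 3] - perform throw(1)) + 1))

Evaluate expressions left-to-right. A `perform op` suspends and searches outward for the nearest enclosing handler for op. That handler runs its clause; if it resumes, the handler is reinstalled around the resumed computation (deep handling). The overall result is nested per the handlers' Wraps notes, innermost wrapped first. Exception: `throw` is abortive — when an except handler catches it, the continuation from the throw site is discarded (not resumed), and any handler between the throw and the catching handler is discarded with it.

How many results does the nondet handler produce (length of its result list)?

Answer: 4

Evaluation trace:
choose[1, 5] @ H1
  branch[0] choose=1:
    choose[1, 3] @ H1
      branch[0] choose=1:
        throw(1) @ H0 caught ⇒ 29
        H1 returns [29]
      branch[1] choose=3:
        throw(1) @ H0 caught ⇒ 29
        H1 returns [29]
  branch[1] choose=5:
    choose[1, 3] @ H1
      branch[0] choose=1:
        throw(1) @ H0 caught ⇒ 29
        H1 returns [29]
      branch[1] choose=3:
        throw(1) @ H0 caught ⇒ 29
        H1 returns [29]
= [29, 29, 29, 29]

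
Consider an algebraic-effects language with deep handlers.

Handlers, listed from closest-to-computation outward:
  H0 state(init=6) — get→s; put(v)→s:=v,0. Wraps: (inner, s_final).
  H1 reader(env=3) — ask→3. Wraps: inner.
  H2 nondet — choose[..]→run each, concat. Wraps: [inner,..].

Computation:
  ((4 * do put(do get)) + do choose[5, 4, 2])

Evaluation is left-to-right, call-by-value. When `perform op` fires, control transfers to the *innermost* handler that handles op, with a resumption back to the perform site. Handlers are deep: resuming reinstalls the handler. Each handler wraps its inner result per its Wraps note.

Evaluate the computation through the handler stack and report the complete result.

Answer: [(5, 6), (4, 6), (2, 6)]

Step-by-step:
get @ H0 ⇒ 6
put(6) @ H0 ⇒ s:=6
choose[5, 4, 2] @ H2
  branch[0] choose=5:
    H0 returns (5, 6)
    H1 returns (5, 6)
    H2 returns [(5, 6)]
  branch[1] choose=4:
    H0 returns (4, 6)
    H1 returns (4, 6)
    H2 returns [(4, 6)]
  branch[2] choose=2:
    H0 returns (2, 6)
    H1 returns (2, 6)
    H2 returns [(2, 6)]
= [(5, 6), (4, 6), (2, 6)]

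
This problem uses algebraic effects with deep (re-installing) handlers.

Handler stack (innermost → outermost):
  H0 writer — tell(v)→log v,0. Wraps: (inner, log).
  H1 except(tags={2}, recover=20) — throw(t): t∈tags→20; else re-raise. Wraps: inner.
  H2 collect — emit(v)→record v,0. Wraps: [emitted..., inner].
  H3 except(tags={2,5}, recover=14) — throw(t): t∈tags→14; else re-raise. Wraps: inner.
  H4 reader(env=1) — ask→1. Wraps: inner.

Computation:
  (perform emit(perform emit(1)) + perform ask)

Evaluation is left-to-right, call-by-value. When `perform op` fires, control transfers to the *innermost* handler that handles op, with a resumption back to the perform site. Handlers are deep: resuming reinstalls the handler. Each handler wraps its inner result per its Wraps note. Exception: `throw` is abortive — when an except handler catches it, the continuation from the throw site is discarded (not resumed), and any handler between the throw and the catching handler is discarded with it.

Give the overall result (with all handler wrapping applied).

Answer: [1, 0, (1, ())]

Step-by-step:
emit(1) @ H2 ⇒ out+=1
emit(0) @ H2 ⇒ out+=0
ask @ H4 ⇒ 1
H0 returns (1, ())
H1 returns (1, ())
H2 returns [1, 0, (1, ())]
H3 returns [1, 0, (1, ())]
H4 returns [1, 0, (1, ())]
= [1, 0, (1, ())]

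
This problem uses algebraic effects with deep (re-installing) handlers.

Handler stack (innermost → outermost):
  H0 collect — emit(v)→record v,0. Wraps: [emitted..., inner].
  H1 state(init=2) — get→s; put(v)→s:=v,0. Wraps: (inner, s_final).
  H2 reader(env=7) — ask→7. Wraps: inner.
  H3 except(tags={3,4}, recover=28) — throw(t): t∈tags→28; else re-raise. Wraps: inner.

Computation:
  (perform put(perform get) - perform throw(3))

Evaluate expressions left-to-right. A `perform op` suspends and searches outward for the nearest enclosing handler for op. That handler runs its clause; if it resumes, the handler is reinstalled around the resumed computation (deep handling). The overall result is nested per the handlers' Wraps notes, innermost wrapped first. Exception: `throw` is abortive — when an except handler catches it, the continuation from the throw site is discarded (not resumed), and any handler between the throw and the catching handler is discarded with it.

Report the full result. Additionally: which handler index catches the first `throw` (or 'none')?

Answer: 28 ; first throw caught by: H3

Working:
get @ H1 ⇒ 2
put(2) @ H1 ⇒ s:=2
throw(3) @ H3 caught ⇒ 28
= 28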